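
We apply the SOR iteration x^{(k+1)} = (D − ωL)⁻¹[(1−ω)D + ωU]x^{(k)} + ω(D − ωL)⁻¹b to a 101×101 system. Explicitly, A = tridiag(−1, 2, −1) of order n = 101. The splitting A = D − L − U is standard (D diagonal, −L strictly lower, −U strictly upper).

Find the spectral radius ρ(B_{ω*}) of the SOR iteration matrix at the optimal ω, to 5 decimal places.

ρ_SOR = 0.94025

[ρ_J] n=101: ρ(B_J) = cos(π/(n+1)) = cos(π/102) = 0.99953.
√(1 − cos²(π/102)) = sin(π/102) ≈ 0.030795.
So ω* = 2/1.030795 = 1.94025 (Young).
[ρ_SOR] ω* − 1 = 0.94025.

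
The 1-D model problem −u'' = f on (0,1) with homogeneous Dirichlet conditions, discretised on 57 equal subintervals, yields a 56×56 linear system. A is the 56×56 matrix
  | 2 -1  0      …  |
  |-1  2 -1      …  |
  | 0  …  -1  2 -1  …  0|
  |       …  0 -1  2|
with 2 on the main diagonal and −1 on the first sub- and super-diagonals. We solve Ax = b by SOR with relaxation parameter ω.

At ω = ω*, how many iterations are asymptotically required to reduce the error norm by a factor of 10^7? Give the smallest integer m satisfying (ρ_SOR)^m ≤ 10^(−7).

spectrum of D⁻¹(L+U) = {cos(kπ/57) : 1≤k≤56}; ρ_J = cos(π/57) = 0.9984815.
√(1−ρ_J²) simplifies to sin(π/57) = 0.0550878.
ω* = 2 / (1 + 0.0550878) = 2 / 1.0550878 ≈ 1.8955768.
ρ(B_{ω*}) = ω*−1 = 0.8955768
ρ_SOR^m ≤ 10^(−7) ⇔ m ≥ 7·ln10/(−ln 0.8955768) = 16.1181/0.110287 = 146.147; m = ⌈146.147⌉ = 147.

m = 147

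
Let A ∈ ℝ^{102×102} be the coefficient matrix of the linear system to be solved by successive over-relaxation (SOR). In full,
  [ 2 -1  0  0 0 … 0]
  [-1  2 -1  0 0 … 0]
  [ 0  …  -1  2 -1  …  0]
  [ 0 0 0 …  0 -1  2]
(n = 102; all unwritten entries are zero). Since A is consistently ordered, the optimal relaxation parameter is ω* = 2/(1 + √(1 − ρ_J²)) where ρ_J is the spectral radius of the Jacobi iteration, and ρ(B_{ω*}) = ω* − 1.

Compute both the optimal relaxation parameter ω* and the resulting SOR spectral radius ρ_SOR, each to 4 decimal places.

B_J for the 102×102 system has eigenvalues cos(kπ/103); ρ_J = cos(π/103) = 0.9995.
1 − cos²(π/103) = sin²(π/103) ⇒ √(1−ρ_J²) = sin(π/103) = 0.03050.
ω* = 2 / (1 + 0.03050) = 2 / 1.03050 ≈ 1.9408.
and ρ(B_{ω*}) = 1.9408 − 1 = 0.9408.

ω* = 1.9408, ρ_SOR = 0.9408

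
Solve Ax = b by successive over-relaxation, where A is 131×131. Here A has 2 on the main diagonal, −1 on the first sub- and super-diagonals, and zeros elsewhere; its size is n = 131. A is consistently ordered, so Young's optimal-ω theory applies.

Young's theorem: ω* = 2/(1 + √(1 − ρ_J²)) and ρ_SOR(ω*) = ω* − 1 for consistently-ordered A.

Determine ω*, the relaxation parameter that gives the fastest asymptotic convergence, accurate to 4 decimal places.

B_J for the 131×131 system has eigenvalues cos(kπ/132); ρ_J = cos(π/132) = 0.9997.
√(1 − cos²(π/132)) = sin(π/132) ≈ 0.02380.
ω* = 2/(1 + 0.02380) = 2/1.02380 = 1.9535.
ρ(B_{ω*}) = ω*−1 = 0.9535

ω* = 1.9535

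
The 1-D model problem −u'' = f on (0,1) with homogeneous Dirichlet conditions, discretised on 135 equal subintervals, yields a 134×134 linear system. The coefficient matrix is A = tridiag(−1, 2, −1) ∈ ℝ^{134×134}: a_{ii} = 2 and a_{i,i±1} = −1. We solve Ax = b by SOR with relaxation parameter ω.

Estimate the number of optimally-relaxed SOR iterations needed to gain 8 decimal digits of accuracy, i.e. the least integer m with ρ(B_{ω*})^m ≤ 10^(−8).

m = 396

B_J for the 134×134 system has eigenvalues cos(kπ/135); ρ_J = cos(π/135) = 0.9997292.
√(1 − cos²(π/135)) = sin(π/135) ≈ 0.0232690.
Young: ω* = 2/(1+√(1−ρ_J²)) = 2/(1+0.0232690) = 2/1.0232690 = 1.9545203.
ρ_SOR = ω* − 1 ≈ 0.9545203.
(0.9545203)^m ≤ 10^{−8}  ⇒  m·ln(0.9545203) ≤ −8·ln10  ⇒  m ≥ 395.749  ⇒  m = 396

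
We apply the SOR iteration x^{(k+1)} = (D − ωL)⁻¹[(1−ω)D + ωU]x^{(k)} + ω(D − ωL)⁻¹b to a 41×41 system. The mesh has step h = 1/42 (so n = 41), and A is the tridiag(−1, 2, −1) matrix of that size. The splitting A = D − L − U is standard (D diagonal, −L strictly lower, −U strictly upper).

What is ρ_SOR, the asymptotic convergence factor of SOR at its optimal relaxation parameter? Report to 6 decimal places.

B_J for the 41×41 system has eigenvalues cos(kπ/42); ρ_J = cos(π/42) = 0.997204.
√(1−ρ_J²) = |sin(π/42)| = 0.0747301
Young: ω* = 2/(1+√(1−ρ_J²)) = 2/(1+0.0747301) = 2/1.0747301 = 1.860932.
ρ(B_{ω*}) = ω*−1 = 0.860932

ρ_SOR = 0.860932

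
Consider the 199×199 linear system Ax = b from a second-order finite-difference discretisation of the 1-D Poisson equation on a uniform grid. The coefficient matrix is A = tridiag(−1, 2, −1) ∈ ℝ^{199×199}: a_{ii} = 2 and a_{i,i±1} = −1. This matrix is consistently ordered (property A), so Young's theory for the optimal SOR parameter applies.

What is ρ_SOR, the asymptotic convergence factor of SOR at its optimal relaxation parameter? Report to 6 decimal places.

ρ_SOR = 0.969071

spectrum of D⁻¹(L+U) = {cos(kπ/200) : 1≤k≤199}; ρ_J = cos(π/200) = 0.999877.
√(1−ρ_J²) simplifies to sin(π/200) = 0.0157073.
ω* = 2 / (1 + 0.0157073) = 2 / 1.0157073 ≈ 1.969071.
ρ_SOR = ω* − 1 ≈ 0.969071.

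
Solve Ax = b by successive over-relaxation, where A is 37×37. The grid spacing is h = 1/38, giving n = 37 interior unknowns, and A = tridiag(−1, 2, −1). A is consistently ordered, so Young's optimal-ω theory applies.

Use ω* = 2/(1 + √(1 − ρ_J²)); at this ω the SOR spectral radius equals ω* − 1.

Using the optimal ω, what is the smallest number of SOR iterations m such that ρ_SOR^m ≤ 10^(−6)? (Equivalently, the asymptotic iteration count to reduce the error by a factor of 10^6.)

m = 84

[ρ_J] n=37: ρ(B_J) = cos(π/(n+1)) = cos(π/38) = 0.9965845.
√(1 − cos²(π/38)) = sin(π/38) ≈ 0.0825793.
ω* = 2/(1+0.0825793) = 1.8474397
ρ_SOR = ω* − 1 ≈ 0.8474397.
For 6 digits: m = 6·ln10 / (−ln 0.8474397) = 13.8155/0.165536 = 83.459; round up → m = 84.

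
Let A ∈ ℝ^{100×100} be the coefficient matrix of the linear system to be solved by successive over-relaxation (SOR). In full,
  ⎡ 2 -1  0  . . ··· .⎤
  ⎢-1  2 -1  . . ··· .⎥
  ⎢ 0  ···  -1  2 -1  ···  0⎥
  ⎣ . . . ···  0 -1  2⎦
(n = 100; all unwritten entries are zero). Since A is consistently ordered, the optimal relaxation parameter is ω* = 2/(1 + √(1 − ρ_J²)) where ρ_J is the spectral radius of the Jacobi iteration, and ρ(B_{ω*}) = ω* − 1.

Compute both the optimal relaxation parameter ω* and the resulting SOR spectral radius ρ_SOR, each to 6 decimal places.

ω* = 1.939676, ρ_SOR = 0.939676

B_J for the 100×100 system has eigenvalues cos(kπ/101); ρ_J = cos(π/101) = 0.999516.
√(1−ρ_J²) simplifies to sin(π/101) = 0.0310999.
[ω*] 2 ÷ (1 + 0.0310999) = 2 ÷ 1.0310999 = 1.939676.
Hence ρ(B_{ω*}) = 1.939676 − 1 = 0.939676.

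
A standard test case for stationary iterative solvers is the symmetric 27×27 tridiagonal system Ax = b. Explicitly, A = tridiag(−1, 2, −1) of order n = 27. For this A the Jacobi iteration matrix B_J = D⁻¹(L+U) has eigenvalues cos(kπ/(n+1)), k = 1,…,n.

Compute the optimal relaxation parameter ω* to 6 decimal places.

With n=27, ρ(Jacobi) = cos(π/28) = 0.993712.
√(1 − cos²(π/28)) = sin(π/28) ≈ 0.1119645.
Then 2/(1+√(1−ρ_J²)) = 2/(1+0.1119645); ω* = 2/1.1119645 = 1.798619.
ρ_SOR = ω* − 1 = 1.798619 − 1 = 0.798619.

ω* = 1.798619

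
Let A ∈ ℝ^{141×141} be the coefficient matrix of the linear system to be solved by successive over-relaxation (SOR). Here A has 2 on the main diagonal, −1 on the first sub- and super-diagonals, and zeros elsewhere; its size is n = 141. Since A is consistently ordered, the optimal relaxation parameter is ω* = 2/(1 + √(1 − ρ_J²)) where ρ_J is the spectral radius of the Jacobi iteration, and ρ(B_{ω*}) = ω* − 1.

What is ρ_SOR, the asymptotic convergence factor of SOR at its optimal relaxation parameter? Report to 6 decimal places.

n=141: λ(B_J) = 1 − λ(A)/2 = cos(kπ/142); k=1 gives ρ_J = 0.999755.
root = sin(π/142) = 0.0221221  (since 1−cos² = sin²).
ω* = 2 / (1 + 0.0221221) = 2 / 1.0221221 ≈ 1.956713.
ρ_SOR = ω* − 1 = 1.956713 − 1 = 0.956713.

ρ_SOR = 0.956713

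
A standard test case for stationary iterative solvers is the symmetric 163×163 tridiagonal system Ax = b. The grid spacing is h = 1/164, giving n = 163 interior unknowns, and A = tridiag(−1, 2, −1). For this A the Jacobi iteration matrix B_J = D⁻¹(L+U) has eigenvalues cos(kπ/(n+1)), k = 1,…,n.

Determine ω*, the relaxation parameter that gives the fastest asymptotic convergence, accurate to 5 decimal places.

ρ_J = max_k |cos(kπ/164)| = cos(π/164) = 0.99982
√(1 − cos²(π/164)) = sin(π/164) ≈ 0.019155.
Young: ω* = 2/(1+√(1−ρ_J²)) = 2/(1+0.019155) = 2/1.019155 = 1.96241.
Hence ρ(B_{ω*}) = 1.96241 − 1 = 0.96241.

ω* = 1.96241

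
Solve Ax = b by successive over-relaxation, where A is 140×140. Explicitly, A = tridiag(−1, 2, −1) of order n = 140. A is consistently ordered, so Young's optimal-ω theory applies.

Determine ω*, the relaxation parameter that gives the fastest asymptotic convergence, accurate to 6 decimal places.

ω* = 1.956413

spectrum of D⁻¹(L+U) = {cos(kπ/141) : 1≤k≤140}; ρ_J = cos(π/141) = 0.999752.
√(1−ρ_J²) simplifies to sin(π/141) = 0.0222790.
ω* = 2/(1+0.0222790) = 1.956413
ρ_SOR = ω* − 1 = 1.956413 − 1 = 0.956413.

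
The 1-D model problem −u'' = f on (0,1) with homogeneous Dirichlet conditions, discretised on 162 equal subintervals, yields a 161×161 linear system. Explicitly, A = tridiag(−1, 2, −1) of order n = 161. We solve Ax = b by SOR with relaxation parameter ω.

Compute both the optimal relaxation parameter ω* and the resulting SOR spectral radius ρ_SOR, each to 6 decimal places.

ω* = 1.961955, ρ_SOR = 0.961955

½·tridiag(1,0,1) at n=161: λ_k = cos(kπ/162); max |λ| at k=1 ⇒ ρ_J = cos(π/162) ≈ 0.999812.
1 − cos²(π/162) = sin²(π/162) ⇒ √(1−ρ_J²) = sin(π/162) = 0.0193913.
ω* = 2/(1+0.0193913) = 1.961955
ρ_SOR = ω* − 1 ≈ 0.961955.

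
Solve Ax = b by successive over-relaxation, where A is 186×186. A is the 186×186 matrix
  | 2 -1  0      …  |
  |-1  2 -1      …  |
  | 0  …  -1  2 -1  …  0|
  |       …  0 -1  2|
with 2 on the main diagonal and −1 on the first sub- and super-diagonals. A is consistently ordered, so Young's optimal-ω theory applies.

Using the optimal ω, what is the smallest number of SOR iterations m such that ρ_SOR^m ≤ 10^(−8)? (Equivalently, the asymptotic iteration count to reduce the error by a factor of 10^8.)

spectrum of D⁻¹(L+U) = {cos(kπ/187) : 1≤k≤186}; ρ_J = cos(π/187) = 0.9998589.
1 − cos²(π/187) = sin²(π/187) ⇒ √(1−ρ_J²) = sin(π/187) = 0.0167992.
ω* = 2/(1 + 0.0167992) = 2/1.0167992 = 1.9669567.
At ω = 1.9669567 every |λ(B_ω)| = ω−1, so ρ_SOR = 0.9669567.
Need (0.9669567)^m ≤ 10^(−8): m ≥ 8·ln10/|ln 0.9669567| = 18.4207/0.0336016 = 548.209 ⇒ m = 549.

m = 549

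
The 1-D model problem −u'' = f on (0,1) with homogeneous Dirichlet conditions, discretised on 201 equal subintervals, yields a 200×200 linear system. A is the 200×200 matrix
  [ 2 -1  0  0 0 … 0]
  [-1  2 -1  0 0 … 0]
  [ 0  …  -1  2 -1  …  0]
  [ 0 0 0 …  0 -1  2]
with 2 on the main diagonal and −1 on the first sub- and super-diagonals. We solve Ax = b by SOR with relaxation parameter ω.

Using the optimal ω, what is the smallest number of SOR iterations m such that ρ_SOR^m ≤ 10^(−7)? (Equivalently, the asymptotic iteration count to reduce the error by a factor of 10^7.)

spectrum of D⁻¹(L+U) = {cos(kπ/201) : 1≤k≤200}; ρ_J = cos(π/201) = 0.9998779.
1 − cos²(π/201) = sin²(π/201) ⇒ √(1−ρ_J²) = sin(π/201) = 0.0156292.
ω* = 2 / (1 + 0.0156292) = 2 / 1.0156292 ≈ 1.9692226.
Hence ρ(B_{ω*}) = 1.9692226 − 1 = 0.9692226.
7·ln10 = 16.1181; −ln(0.9692226) = 0.031261; m = ⌈16.1181/0.031261⌉ = ⌈515.598⌉ = 516.

m = 516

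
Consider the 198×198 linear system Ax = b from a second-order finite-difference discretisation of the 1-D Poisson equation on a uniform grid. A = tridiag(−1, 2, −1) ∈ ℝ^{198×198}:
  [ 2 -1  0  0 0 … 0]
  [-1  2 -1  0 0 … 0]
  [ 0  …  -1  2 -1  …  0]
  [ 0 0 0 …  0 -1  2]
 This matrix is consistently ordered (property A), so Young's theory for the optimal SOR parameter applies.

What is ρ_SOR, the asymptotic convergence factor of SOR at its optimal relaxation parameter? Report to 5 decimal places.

½·tridiag(1,0,1) at n=198: λ_k = cos(kπ/199); max |λ| at k=1 ⇒ ρ_J = cos(π/199) ≈ 0.99988.
√(1−ρ_J²) = |sin(π/199)| = 0.015786
Then 2/(1+√(1−ρ_J²)) = 2/(1+0.015786); ω* = 2/1.015786 = 1.96892.
ρ_SOR = ω* − 1 ≈ 0.96892.

ρ_SOR = 0.96892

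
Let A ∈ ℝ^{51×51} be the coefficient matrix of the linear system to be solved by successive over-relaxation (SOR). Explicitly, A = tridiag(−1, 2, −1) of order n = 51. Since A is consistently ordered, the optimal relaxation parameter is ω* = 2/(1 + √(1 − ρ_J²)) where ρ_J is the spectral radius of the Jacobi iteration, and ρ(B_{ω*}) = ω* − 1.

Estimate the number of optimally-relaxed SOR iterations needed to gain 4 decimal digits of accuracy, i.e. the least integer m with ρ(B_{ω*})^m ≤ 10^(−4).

m = 77

n=51: λ(B_J) = 1 − λ(A)/2 = cos(kπ/52); k=1 gives ρ_J = 0.9981756.
√(1 − cos²(π/52)) = sin(π/52) ≈ 0.0603785.
So ω* = 2/1.0603785 = 1.8861190 (Young).
At ω = 1.8861190 every |λ(B_ω)| = ω−1, so ρ_SOR = 0.8861190.
(0.8861190)^m ≤ 10^{−4}  ⇒  m·ln(0.8861190) ≤ −4·ln10  ⇒  m ≥ 76.179  ⇒  m = 77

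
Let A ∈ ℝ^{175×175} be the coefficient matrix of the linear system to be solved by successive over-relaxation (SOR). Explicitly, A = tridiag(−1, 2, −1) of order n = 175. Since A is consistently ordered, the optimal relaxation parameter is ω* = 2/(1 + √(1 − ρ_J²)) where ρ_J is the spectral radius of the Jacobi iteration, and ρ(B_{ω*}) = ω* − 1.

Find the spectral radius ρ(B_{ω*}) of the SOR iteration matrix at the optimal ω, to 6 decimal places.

n=175: λ(B_J) = 1 − λ(A)/2 = cos(kπ/176); k=1 gives ρ_J = 0.999841.
√(1 − cos²(π/176)) = sin(π/176) ≈ 0.0178490.
Young: ω* = 2/(1+√(1−ρ_J²)) = 2/(1+0.0178490) = 2/1.0178490 = 1.964928.
and ρ(B_{ω*}) = 1.964928 − 1 = 0.964928.

ρ_SOR = 0.964928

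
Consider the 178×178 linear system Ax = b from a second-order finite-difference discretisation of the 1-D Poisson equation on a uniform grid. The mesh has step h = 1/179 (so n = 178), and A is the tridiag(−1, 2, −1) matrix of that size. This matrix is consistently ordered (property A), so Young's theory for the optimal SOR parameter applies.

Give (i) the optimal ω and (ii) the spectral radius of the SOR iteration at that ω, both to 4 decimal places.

ω* = 1.9655, ρ_SOR = 0.9655

ρ_J = max_k |cos(kπ/179)| = cos(π/179) = 0.9998
1 − cos²(π/179) = sin²(π/179) ⇒ √(1−ρ_J²) = sin(π/179) = 0.01755.
Young: ω* = 2/(1+√(1−ρ_J²)) = 2/(1+0.01755) = 2/1.01755 = 1.9655.
ρ_SOR = ω* − 1 ≈ 0.9655.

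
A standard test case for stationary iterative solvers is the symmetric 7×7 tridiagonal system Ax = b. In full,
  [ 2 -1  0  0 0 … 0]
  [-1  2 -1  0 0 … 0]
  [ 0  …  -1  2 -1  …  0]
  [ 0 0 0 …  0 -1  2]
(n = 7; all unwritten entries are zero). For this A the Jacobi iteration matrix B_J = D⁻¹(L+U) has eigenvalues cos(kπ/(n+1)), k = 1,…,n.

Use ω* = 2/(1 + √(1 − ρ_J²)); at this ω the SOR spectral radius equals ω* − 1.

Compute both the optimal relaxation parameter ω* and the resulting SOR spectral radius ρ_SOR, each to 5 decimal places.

ω* = 1.44646, ρ_SOR = 0.44646

B_J for the 7×7 system has eigenvalues cos(kπ/8); ρ_J = cos(π/8) = 0.92388.
√(1−ρ_J²) simplifies to sin(π/8) = 0.382683.
Then 2/(1+√(1−ρ_J²)) = 2/(1+0.382683); ω* = 2/1.382683 = 1.44646.
ρ_SOR = ω* − 1 = 1.44646 − 1 = 0.44646.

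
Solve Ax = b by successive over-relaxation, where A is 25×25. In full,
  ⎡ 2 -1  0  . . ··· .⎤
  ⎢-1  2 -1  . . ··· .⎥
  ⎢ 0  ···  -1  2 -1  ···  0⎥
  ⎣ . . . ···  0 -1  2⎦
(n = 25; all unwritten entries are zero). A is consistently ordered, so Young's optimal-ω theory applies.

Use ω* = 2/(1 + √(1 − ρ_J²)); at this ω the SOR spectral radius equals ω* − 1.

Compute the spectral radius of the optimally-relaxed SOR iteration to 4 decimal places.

B_J for the 25×25 system has eigenvalues cos(kπ/26); ρ_J = cos(π/26) = 0.9927.
√(1−ρ_J²) simplifies to sin(π/26) = 0.12054.
ω* = 2/(1 + 0.12054) = 2/1.12054 = 1.7849.
[ρ_SOR] ω* − 1 = 0.7849.

ρ_SOR = 0.7849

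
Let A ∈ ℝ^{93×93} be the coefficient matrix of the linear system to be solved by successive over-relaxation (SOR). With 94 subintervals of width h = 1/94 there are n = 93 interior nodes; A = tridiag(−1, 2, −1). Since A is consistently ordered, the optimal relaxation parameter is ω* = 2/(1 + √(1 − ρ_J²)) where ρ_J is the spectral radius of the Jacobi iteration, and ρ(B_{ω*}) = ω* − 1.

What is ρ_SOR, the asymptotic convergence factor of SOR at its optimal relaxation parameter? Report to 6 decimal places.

With n=93, ρ(Jacobi) = cos(π/94) = 0.999442.
root = sin(π/94) = 0.0334150  (since 1−cos² = sin²).
ω* = 2/(1 + 0.0334150) = 2/1.0334150 = 1.935331.
and ρ(B_{ω*}) = 1.935331 − 1 = 0.935331.

ρ_SOR = 0.935331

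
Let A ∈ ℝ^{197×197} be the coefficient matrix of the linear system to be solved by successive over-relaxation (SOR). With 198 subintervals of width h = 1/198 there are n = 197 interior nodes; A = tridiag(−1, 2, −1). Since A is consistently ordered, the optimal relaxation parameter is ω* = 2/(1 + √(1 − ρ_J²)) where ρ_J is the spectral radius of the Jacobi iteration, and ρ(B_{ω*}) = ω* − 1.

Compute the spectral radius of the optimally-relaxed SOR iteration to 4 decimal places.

ρ_SOR = 0.9688

ρ_J = max_k |cos(kπ/198)| = cos(π/198) = 0.9999
√(1−ρ_J²) = |sin(π/198)| = 0.01587
ω* = 2/(1 + 0.01587) = 2/1.01587 = 1.9688.
At ω = 1.9688 every |λ(B_ω)| = ω−1, so ρ_SOR = 0.9688.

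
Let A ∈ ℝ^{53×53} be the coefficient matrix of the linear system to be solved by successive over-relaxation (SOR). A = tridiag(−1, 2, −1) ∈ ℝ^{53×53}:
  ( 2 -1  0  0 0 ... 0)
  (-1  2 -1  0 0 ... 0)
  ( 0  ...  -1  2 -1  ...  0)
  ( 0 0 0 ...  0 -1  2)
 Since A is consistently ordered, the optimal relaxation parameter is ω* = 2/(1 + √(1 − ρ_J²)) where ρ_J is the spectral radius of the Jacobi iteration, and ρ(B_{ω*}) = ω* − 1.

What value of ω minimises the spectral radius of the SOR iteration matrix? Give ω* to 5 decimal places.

With n=53, ρ(Jacobi) = cos(π/54) = 0.99831.
1 − cos²(π/54) = sin²(π/54) ⇒ √(1−ρ_J²) = sin(π/54) = 0.058145.
[ω*] 2 ÷ (1 + 0.058145) = 2 ÷ 1.058145 = 1.89010.
and ρ(B_{ω*}) = 1.89010 − 1 = 0.89010.

ω* = 1.89010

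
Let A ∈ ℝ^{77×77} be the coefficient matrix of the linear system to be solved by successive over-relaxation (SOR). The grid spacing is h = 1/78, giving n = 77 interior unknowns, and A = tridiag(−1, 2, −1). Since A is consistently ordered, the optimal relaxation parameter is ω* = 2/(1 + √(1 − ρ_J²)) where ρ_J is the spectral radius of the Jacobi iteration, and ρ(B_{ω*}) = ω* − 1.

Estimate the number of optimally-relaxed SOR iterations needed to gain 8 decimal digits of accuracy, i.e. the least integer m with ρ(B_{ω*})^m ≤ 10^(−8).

spectrum of D⁻¹(L+U) = {cos(kπ/78) : 1≤k≤77}; ρ_J = cos(π/78) = 0.9991890.
1 − cos²(π/78) = sin²(π/78) ⇒ √(1−ρ_J²) = sin(π/78) = 0.0402659.
So ω* = 2/1.0402659 = 1.9225854 (Young).
Hence ρ(B_{ω*}) = 1.9225854 − 1 = 0.9225854.
m ≥ 8·ln10 / (−ln 0.9225854) = 228.615; smallest integer m = 229.

m = 229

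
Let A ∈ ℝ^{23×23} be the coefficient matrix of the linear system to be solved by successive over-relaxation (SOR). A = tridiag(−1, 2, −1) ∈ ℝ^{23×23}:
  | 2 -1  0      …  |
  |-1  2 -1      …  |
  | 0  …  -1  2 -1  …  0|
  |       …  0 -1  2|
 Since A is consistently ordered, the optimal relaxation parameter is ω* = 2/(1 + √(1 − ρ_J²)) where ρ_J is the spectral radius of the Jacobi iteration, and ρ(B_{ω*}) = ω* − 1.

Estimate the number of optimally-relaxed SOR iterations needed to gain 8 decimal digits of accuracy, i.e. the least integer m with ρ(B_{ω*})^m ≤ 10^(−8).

[ρ_J] n=23: ρ(B_J) = cos(π/(n+1)) = cos(π/24) = 0.9914449.
√(1−ρ_J²) simplifies to sin(π/24) = 0.1305262.
[ω*] 2 ÷ (1 + 0.1305262) = 2 ÷ 1.1305262 = 1.7690877.
ρ_SOR = ω* − 1 ≈ 0.7690877.
(0.7690877)^m ≤ 10^{−8}  ⇒  m·ln(0.7690877) ≤ −8·ln10  ⇒  m ≥ 70.161  ⇒  m = 71

m = 71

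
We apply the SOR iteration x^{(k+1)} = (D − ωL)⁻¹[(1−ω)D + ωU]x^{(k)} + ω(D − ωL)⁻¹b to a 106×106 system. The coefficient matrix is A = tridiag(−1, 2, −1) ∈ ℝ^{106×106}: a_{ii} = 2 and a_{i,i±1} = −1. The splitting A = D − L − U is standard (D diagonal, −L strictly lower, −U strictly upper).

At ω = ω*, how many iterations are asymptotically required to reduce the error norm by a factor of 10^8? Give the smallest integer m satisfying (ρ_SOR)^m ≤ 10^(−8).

m = 314

ρ_J = max_k |cos(kπ/107)| = cos(π/107) = 0.9995690
√(1−ρ_J²) simplifies to sin(π/107) = 0.0293565.
So ω* = 2/1.0293565 = 1.9429615 (Young).
At ω = 1.9429615 every |λ(B_ω)| = ω−1, so ρ_SOR = 0.9429615.
For 8 digits: m = 8·ln10 / (−ln 0.9429615) = 18.4207/0.0587298 = 313.652; round up → m = 314.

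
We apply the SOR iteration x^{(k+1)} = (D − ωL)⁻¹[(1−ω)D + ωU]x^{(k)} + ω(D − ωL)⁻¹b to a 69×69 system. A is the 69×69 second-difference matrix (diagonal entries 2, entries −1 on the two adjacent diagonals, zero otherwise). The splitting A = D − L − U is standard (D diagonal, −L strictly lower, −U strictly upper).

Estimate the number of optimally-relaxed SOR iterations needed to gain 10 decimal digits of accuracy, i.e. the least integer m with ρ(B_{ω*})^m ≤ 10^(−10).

m = 257

spectrum of D⁻¹(L+U) = {cos(kπ/70) : 1≤k≤69}; ρ_J = cos(π/70) = 0.9989931.
1 − cos²(π/70) = sin²(π/70) ⇒ √(1−ρ_J²) = sin(π/70) = 0.0448648.
So ω* = 2/1.0448648 = 1.9141232 (Young).
ρ(B_{ω*}) = ω*−1 = 0.9141232
m ≥ 10·ln10 / (−ln 0.9141232) = 256.442; smallest integer m = 257.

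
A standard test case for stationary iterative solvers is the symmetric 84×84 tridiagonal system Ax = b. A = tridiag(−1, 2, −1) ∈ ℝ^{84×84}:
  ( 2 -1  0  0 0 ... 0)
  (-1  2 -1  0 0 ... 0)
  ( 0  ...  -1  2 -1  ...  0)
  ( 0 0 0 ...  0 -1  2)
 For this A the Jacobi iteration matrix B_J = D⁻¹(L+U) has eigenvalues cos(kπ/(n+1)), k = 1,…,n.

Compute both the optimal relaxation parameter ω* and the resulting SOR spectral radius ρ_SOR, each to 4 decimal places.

n=84: λ(B_J) = 1 − λ(A)/2 = cos(kπ/85); k=1 gives ρ_J = 0.9993.
√(1−ρ_J²) simplifies to sin(π/85) = 0.03695.
So ω* = 2/1.03695 = 1.9287 (Young).
and ρ(B_{ω*}) = 1.9287 − 1 = 0.9287.

ω* = 1.9287, ρ_SOR = 0.9287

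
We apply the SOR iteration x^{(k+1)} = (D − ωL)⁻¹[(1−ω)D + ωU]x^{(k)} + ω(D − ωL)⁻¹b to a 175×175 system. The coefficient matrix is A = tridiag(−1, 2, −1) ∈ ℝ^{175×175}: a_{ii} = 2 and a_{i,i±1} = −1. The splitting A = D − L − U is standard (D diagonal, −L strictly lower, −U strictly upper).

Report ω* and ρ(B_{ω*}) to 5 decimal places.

ω* = 1.96493, ρ_SOR = 0.96493

½·tridiag(1,0,1) at n=175: λ_k = cos(kπ/176); max |λ| at k=1 ⇒ ρ_J = cos(π/176) ≈ 0.99984.
√(1−ρ_J²) = |sin(π/176)| = 0.017849
ω* = 2 / (1 + 0.017849) = 2 / 1.017849 ≈ 1.96493.
ρ_SOR = ω* − 1 ≈ 0.96493.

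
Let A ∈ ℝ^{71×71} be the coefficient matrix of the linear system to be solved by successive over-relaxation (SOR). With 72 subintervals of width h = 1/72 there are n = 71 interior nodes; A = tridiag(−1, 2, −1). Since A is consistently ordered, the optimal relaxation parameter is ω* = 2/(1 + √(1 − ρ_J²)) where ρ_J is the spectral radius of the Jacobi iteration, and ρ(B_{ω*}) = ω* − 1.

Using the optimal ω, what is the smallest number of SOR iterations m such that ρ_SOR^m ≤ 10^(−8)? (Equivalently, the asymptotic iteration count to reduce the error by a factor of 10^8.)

[ρ_J] n=71: ρ(B_J) = cos(π/(n+1)) = cos(π/72) = 0.9990482.
√(1−ρ_J²) simplifies to sin(π/72) = 0.0436194.
Young: ω* = 2/(1+√(1−ρ_J²)) = 2/(1+0.0436194) = 2/1.0436194 = 1.9164075.
At ω = 1.9164075 every |λ(B_ω)| = ω−1, so ρ_SOR = 0.9164075.
Need (0.9164075)^m ≤ 10^(−8): m ≥ 8·ln10/|ln 0.9164075| = 18.4207/0.0872941 = 211.019 ⇒ m = 212.

m = 212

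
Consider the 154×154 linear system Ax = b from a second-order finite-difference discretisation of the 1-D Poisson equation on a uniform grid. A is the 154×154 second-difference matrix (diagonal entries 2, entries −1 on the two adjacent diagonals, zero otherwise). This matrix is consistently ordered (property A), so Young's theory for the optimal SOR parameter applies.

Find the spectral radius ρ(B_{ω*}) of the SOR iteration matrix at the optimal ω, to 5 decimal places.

ρ_SOR = 0.96027

ρ_J = max_k |cos(kπ/155)| = cos(π/155) = 0.99979
√(1−ρ_J²) simplifies to sin(π/155) = 0.020267.
ω* = 2/(1 + 0.020267) = 2/1.020267 = 1.96027.
ρ(B_{ω*}) = ω*−1 = 0.96027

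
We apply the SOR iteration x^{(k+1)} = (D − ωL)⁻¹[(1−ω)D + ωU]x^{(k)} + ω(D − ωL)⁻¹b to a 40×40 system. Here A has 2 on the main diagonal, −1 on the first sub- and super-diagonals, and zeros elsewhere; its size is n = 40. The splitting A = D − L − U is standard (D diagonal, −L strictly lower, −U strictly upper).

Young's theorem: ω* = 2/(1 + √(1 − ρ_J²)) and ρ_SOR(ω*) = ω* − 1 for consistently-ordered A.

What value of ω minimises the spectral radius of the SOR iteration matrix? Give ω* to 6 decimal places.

B_J for the 40×40 system has eigenvalues cos(kπ/41); ρ_J = cos(π/41) = 0.997066.
root = sin(π/41) = 0.0765493  (since 1−cos² = sin²).
[ω*] 2 ÷ (1 + 0.0765493) = 2 ÷ 1.0765493 = 1.857788.
ρ_SOR = ω* − 1 ≈ 0.857788.

ω* = 1.857788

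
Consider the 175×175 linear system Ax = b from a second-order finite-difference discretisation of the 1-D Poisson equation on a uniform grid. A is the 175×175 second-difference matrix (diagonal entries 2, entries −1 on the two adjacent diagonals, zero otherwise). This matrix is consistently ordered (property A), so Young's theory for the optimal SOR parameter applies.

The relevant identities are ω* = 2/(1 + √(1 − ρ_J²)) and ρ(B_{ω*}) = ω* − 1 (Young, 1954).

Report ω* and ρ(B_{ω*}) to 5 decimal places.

spectrum of D⁻¹(L+U) = {cos(kπ/176) : 1≤k≤175}; ρ_J = cos(π/176) = 0.99984.
√(1−ρ_J²) = |sin(π/176)| = 0.017849
Young: ω* = 2/(1+√(1−ρ_J²)) = 2/(1+0.017849) = 2/1.017849 = 1.96493.
and ρ(B_{ω*}) = 1.96493 − 1 = 0.96493.

ω* = 1.96493, ρ_SOR = 0.96493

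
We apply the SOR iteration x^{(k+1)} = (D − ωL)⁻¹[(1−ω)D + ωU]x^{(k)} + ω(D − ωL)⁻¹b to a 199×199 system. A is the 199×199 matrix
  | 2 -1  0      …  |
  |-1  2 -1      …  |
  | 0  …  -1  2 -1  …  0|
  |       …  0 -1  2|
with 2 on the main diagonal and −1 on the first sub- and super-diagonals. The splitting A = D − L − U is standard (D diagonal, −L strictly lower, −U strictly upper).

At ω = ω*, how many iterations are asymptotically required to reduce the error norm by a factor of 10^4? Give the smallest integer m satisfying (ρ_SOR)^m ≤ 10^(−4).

n=199: λ(B_J) = 1 − λ(A)/2 = cos(kπ/200); k=1 gives ρ_J = 0.9998766.
√(1−ρ_J²) = |sin(π/200)| = 0.0157073
ω* = 2/(1+0.0157073) = 1.9690712
ρ_SOR = ω* − 1 = 1.9690712 − 1 = 0.9690712.
For 4 digits: m = 4·ln10 / (−ln 0.9690712) = 9.21034/0.0314172 = 293.162; round up → m = 294.

m = 294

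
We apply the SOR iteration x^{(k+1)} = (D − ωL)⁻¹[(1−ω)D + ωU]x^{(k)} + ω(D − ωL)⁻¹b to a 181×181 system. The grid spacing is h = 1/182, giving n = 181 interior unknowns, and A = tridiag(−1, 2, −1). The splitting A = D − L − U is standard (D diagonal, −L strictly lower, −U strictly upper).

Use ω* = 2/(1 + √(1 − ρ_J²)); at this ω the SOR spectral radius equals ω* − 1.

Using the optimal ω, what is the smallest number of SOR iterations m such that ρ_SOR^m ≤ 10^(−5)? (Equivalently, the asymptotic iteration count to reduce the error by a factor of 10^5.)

m = 334

ρ_J = max_k |cos(kπ/182)| = cos(π/182) = 0.9998510
√(1−ρ_J²) = |sin(π/182)| = 0.0172606
ω* = 2/(1 + 0.0172606) = 2/1.0172606 = 1.9660645.
and ρ(B_{ω*}) = 1.9660645 − 1 = 0.9660645.
ρ_SOR^m ≤ 10^(−5) ⇔ m ≥ 5·ln10/(−ln 0.9660645) = 11.5129/0.0345247 = 333.469; m = ⌈333.469⌉ = 334.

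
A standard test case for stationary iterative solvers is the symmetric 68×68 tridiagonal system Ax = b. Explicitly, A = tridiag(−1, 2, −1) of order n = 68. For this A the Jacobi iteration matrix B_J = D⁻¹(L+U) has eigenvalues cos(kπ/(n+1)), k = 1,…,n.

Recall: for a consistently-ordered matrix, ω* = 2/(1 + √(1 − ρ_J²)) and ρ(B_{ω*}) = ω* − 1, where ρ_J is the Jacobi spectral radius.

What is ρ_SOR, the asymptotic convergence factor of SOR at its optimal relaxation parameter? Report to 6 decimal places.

[ρ_J] n=68: ρ(B_J) = cos(π/(n+1)) = cos(π/69) = 0.998964.
1 − cos²(π/69) = sin²(π/69) ⇒ √(1−ρ_J²) = sin(π/69) = 0.0455146.
Young: ω* = 2/(1+√(1−ρ_J²)) = 2/(1+0.0455146) = 2/1.0455146 = 1.912934.
At ω = 1.912934 every |λ(B_ω)| = ω−1, so ρ_SOR = 0.912934.

ρ_SOR = 0.912934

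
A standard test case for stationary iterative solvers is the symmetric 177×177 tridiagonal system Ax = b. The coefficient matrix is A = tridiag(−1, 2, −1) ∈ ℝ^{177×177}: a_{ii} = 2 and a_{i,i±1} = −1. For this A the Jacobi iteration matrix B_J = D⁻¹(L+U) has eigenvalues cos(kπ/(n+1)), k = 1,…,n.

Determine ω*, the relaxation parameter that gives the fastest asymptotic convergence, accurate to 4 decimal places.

½·tridiag(1,0,1) at n=177: λ_k = cos(kπ/178); max |λ| at k=1 ⇒ ρ_J = cos(π/178) ≈ 0.9998.
√(1−ρ_J²) simplifies to sin(π/178) = 0.01765.
ω* = 2 / (1 + 0.01765) = 2 / 1.01765 ≈ 1.9653.
Hence ρ(B_{ω*}) = 1.9653 − 1 = 0.9653.

ω* = 1.9653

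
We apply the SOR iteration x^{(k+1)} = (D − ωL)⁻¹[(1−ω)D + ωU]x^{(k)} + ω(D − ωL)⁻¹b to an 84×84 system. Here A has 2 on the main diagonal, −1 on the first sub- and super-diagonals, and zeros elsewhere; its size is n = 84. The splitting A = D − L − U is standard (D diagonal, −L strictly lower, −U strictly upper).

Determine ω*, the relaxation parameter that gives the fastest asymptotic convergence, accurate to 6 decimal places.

[ρ_J] n=84: ρ(B_J) = cos(π/(n+1)) = cos(π/85) = 0.999317.
√(1−ρ_J²) simplifies to sin(π/85) = 0.0369515.
ω* = 2/(1 + 0.0369515) = 2/1.0369515 = 1.928731.
ρ_SOR = ω* − 1 = 1.928731 − 1 = 0.928731.

ω* = 1.928731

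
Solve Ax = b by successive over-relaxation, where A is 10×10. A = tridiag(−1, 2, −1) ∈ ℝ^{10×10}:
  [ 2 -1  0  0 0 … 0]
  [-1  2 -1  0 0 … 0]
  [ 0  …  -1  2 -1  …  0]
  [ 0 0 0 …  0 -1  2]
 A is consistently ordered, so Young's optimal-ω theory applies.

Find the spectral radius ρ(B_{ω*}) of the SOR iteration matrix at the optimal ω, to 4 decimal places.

ρ_SOR = 0.5604

With n=10, ρ(Jacobi) = cos(π/11) = 0.9595.
root = sin(π/11) = 0.28173  (since 1−cos² = sin²).
ω* = 2/(1+0.28173) = 1.5604
[ρ_SOR] ω* − 1 = 0.5604.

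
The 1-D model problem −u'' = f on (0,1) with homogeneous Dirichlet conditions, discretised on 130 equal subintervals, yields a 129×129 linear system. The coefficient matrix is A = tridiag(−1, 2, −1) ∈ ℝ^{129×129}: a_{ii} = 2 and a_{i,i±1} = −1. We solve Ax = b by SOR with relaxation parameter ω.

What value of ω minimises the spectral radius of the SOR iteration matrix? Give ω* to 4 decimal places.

½·tridiag(1,0,1) at n=129: λ_k = cos(kπ/130); max |λ| at k=1 ⇒ ρ_J = cos(π/130) ≈ 0.9997.
√(1 − cos²(π/130)) = sin(π/130) ≈ 0.02416.
Young: ω* = 2/(1+√(1−ρ_J²)) = 2/(1+0.02416) = 2/1.02416 = 1.9528.
ρ_SOR = ω* − 1 = 1.9528 − 1 = 0.9528.

ω* = 1.9528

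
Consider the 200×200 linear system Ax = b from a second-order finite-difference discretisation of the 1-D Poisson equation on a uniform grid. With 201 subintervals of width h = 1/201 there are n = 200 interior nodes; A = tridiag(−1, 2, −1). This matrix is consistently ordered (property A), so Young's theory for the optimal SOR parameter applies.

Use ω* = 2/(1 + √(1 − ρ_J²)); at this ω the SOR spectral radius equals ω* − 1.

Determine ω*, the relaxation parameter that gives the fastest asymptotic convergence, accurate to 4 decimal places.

ω* = 1.9692

[ρ_J] n=200: ρ(B_J) = cos(π/(n+1)) = cos(π/201) = 0.9999.
√(1−ρ_J²) = |sin(π/201)| = 0.01563
So ω* = 2/1.01563 = 1.9692 (Young).
[ρ_SOR] ω* − 1 = 0.9692.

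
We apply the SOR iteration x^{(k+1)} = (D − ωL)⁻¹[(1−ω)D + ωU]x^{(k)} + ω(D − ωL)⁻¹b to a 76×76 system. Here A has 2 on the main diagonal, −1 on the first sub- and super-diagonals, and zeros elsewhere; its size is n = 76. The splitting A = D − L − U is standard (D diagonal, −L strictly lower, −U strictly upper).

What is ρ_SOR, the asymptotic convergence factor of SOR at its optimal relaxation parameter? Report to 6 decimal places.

[ρ_J] n=76: ρ(B_J) = cos(π/(n+1)) = cos(π/77) = 0.999168.
root = sin(π/77) = 0.0407886  (since 1−cos² = sin²).
Young: ω* = 2/(1+√(1−ρ_J²)) = 2/(1+0.0407886) = 2/1.0407886 = 1.921620.
Hence ρ(B_{ω*}) = 1.921620 − 1 = 0.921620.

ρ_SOR = 0.921620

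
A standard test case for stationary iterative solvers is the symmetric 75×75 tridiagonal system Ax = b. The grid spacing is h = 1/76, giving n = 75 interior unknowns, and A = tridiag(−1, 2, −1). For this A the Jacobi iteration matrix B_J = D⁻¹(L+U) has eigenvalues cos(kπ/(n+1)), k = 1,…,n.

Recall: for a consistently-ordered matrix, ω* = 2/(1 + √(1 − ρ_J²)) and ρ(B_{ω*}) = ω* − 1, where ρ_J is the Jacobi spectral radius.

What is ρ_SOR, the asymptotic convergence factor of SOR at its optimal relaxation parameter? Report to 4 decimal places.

spectrum of D⁻¹(L+U) = {cos(kπ/76) : 1≤k≤75}; ρ_J = cos(π/76) = 0.9991.
√(1 − cos²(π/76)) = sin(π/76) ≈ 0.04132.
ω* = 2 / (1 + 0.04132) = 2 / 1.04132 ≈ 1.9206.
ρ_SOR = ω* − 1 = 1.9206 − 1 = 0.9206.

ρ_SOR = 0.9206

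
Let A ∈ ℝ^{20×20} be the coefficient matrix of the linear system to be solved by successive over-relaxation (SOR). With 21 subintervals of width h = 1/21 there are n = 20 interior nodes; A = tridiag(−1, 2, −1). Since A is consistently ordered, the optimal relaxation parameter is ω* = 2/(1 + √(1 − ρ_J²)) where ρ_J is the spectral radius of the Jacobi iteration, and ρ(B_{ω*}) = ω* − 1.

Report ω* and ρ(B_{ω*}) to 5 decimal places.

ω* = 1.74058, ρ_SOR = 0.74058

½·tridiag(1,0,1) at n=20: λ_k = cos(kπ/21); max |λ| at k=1 ⇒ ρ_J = cos(π/21) ≈ 0.98883.
√(1 − cos²(π/21)) = sin(π/21) ≈ 0.149042.
ω* = 2 / (1 + 0.149042) = 2 / 1.149042 ≈ 1.74058.
and ρ(B_{ω*}) = 1.74058 − 1 = 0.74058.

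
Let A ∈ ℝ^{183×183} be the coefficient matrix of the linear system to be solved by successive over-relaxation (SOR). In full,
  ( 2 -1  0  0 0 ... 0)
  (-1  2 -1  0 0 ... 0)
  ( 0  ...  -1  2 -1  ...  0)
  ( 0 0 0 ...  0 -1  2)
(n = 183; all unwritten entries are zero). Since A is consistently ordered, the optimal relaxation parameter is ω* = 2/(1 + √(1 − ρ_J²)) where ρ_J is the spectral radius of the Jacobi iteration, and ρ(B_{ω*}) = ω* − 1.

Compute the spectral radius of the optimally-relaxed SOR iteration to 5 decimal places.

[ρ_J] n=183: ρ(B_J) = cos(π/(n+1)) = cos(π/184) = 0.99985.
1 − cos²(π/184) = sin²(π/184) ⇒ √(1−ρ_J²) = sin(π/184) = 0.017073.
Young: ω* = 2/(1+√(1−ρ_J²)) = 2/(1+0.017073) = 2/1.017073 = 1.96643.
ρ_SOR = ω* − 1 ≈ 0.96643.

ρ_SOR = 0.96643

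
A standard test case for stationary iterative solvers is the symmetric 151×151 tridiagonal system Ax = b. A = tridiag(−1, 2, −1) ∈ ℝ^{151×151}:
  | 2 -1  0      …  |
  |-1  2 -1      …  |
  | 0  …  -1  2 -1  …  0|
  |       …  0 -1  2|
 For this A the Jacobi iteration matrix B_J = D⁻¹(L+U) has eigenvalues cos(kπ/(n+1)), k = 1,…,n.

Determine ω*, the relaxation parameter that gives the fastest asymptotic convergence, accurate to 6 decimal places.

ω* = 1.959503

½·tridiag(1,0,1) at n=151: λ_k = cos(kπ/152); max |λ| at k=1 ⇒ ρ_J = cos(π/152) ≈ 0.999786.
√(1−ρ_J²) = |sin(π/152)| = 0.0206669
ω* = 2 / (1 + 0.0206669) = 2 / 1.0206669 ≈ 1.959503.
ρ_SOR = ω* − 1 = 1.959503 − 1 = 0.959503.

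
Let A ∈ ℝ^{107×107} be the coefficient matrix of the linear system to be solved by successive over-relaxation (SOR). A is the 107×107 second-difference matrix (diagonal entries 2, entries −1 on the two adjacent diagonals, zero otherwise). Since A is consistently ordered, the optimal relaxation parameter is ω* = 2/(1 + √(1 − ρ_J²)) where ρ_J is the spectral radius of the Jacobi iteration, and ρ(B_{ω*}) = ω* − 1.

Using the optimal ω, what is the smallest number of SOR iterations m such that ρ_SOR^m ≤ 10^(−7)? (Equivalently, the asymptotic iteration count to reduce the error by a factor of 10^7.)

With n=107, ρ(Jacobi) = cos(π/108) = 0.9995770.
1 − cos²(π/108) = sin²(π/108) ⇒ √(1−ρ_J²) = sin(π/108) = 0.0290847.
Young: ω* = 2/(1+√(1−ρ_J²)) = 2/(1+0.0290847) = 2/1.0290847 = 1.9434746.
and ρ(B_{ω*}) = 1.9434746 − 1 = 0.9434746.
m ≥ 7·ln10 / (−ln 0.9434746) = 277.011; smallest integer m = 278.

m = 278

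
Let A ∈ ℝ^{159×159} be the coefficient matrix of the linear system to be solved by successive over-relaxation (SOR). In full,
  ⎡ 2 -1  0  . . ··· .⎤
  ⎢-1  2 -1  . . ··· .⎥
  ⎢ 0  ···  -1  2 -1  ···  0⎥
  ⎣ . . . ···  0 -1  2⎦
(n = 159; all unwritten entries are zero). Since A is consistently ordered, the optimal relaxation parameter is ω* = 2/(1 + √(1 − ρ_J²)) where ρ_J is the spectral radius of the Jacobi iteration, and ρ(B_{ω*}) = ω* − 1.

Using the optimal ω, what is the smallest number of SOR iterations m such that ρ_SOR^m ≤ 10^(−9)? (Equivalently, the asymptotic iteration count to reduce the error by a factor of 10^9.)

m = 528

spectrum of D⁻¹(L+U) = {cos(kπ/160) : 1≤k≤159}; ρ_J = cos(π/160) = 0.9998072.
√(1−ρ_J²) = |sin(π/160)| = 0.0196337
ω* = 2 / (1 + 0.0196337) = 2 / 1.0196337 ≈ 1.9614887.
ρ_SOR = ω* − 1 ≈ 0.9614887.
For 9 digits: m = 9·ln10 / (−ln 0.9614887) = 20.7233/0.0392725 = 527.680; round up → m = 528.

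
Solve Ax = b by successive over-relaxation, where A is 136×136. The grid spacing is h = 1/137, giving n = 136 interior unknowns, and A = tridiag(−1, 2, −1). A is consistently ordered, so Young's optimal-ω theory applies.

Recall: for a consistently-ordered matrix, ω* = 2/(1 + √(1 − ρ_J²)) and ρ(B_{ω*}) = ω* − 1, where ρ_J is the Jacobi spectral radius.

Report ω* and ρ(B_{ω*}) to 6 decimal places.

With n=136, ρ(Jacobi) = cos(π/137) = 0.999737.
root = sin(π/137) = 0.0229293  (since 1−cos² = sin²).
[ω*] 2 ÷ (1 + 0.0229293) = 2 ÷ 1.0229293 = 1.955169.
ρ(B_{ω*}) = ω*−1 = 0.955169

ω* = 1.955169, ρ_SOR = 0.955169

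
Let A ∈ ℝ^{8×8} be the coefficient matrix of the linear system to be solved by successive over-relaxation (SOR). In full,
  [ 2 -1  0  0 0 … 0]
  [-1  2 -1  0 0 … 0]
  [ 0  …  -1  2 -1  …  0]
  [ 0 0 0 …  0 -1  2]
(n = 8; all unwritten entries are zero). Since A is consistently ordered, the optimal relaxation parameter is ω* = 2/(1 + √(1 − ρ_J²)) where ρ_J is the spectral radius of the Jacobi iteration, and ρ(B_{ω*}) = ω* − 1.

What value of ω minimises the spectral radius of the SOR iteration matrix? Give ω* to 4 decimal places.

ω* = 1.4903

n=8: λ(B_J) = 1 − λ(A)/2 = cos(kπ/9); k=1 gives ρ_J = 0.9397.
√(1−ρ_J²) simplifies to sin(π/9) = 0.34202.
So ω* = 2/1.34202 = 1.4903 (Young).
ρ(B_{ω*}) = ω*−1 = 0.4903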